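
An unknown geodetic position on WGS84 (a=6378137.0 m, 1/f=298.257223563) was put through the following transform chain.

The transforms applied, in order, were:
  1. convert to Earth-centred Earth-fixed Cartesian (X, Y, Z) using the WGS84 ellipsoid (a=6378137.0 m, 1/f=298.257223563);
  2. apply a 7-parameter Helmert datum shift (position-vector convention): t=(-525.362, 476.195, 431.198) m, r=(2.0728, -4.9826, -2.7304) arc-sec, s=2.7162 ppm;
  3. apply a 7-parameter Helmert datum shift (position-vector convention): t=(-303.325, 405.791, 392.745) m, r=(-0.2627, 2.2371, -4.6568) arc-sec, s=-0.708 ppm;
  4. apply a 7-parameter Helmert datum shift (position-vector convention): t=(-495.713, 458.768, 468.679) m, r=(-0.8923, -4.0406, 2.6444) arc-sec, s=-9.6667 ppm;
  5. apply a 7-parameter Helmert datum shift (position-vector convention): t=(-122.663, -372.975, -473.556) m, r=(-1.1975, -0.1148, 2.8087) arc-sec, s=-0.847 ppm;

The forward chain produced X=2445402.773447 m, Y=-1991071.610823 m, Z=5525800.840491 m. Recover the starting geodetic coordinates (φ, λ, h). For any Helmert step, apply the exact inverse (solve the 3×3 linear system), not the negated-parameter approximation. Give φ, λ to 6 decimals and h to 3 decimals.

φ=60.434121°, λ=-39.147314°, h=508.182 m

start: X=2445402.7734, Y=-1991071.6108, Z=5525800.8405 m
→ Helmert⁻¹: X=2445503.4754, Y=-1990765.7058, Z=5526266.1585
→ Helmert⁻¹: X=2446105.5509, Y=-1991298.9872, Z=5525794.3642
→ Helmert⁻¹: X=2446395.6458, Y=-1991657.9937, Z=5525429.5276
→ Helmert⁻¹: X=2447074.1932, Y=-1992040.8636, Z=5524944.2288
→ geod (Bowring, a=6378137.000): φ=60.43412100°, λ=-39.14731400°, h=508.1820 m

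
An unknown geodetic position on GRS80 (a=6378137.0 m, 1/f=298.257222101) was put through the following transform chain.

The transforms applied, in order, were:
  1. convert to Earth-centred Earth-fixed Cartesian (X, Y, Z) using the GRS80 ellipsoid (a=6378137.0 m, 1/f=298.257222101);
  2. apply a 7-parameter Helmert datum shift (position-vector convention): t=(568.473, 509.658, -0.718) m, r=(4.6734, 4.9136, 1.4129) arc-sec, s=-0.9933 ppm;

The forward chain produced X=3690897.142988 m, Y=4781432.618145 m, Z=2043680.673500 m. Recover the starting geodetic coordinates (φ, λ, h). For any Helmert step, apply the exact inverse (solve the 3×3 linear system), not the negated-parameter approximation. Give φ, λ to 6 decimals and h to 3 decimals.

φ=18.812012°, λ=52.336185°, h=-1.509 m

start: X=3690897.1430, Y=4781432.6181, Z=2043680.6735 m
→ Helmert⁻¹: X=3690316.4010, Y=4780948.7345, Z=2043663.0082
→ geod (Bowring, a=6378137.000): φ=18.81201200°, λ=52.33618500°, h=-1.5090 m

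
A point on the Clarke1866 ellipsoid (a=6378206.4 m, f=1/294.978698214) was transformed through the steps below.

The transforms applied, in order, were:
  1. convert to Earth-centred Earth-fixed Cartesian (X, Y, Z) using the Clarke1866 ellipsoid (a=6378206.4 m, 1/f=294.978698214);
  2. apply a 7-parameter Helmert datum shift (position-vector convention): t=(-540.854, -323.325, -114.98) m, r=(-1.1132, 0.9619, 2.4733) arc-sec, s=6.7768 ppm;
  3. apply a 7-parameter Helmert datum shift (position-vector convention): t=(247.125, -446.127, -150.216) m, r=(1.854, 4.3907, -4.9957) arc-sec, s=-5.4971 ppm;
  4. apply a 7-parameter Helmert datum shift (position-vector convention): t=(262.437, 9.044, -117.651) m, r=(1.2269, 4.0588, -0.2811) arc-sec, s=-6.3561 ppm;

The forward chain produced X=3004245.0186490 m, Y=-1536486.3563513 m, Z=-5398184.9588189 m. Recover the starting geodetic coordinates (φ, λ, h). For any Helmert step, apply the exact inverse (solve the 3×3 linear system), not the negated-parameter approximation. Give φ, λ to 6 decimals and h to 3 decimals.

φ=-58.163467°, λ=-27.073306°, h=2958.485 m

start: X=3004245.0186, Y=-1536486.3564, Z=-5398184.9588 m
→ Helmert⁻¹: X=3004109.9898, Y=-1536533.1810, Z=-5398033.3654
→ Helmert⁻¹: X=3004031.4830, Y=-1536071.2590, Z=-5397835.0694
→ Helmert⁻¹: X=3004558.7325, Y=-1535744.4230, Z=-5397677.7872
→ geod (Bowring, a=6378206.400): φ=-58.16346700°, λ=-27.07330600°, h=2958.4850 m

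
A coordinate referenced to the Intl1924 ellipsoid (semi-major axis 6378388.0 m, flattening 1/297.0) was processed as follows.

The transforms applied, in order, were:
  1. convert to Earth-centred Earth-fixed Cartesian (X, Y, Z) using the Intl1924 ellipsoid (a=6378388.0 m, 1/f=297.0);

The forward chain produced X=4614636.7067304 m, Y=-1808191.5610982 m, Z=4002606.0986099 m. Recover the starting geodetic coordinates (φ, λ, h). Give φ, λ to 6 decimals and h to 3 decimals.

φ=39.112925°, λ=-21.397150°, h=773.613 m

start: X=4614636.7067, Y=-1808191.5611, Z=4002606.0986 m
→ geod (Bowring, a=6378388.000): φ=39.11292500°, λ=-21.39715000°, h=773.6130 m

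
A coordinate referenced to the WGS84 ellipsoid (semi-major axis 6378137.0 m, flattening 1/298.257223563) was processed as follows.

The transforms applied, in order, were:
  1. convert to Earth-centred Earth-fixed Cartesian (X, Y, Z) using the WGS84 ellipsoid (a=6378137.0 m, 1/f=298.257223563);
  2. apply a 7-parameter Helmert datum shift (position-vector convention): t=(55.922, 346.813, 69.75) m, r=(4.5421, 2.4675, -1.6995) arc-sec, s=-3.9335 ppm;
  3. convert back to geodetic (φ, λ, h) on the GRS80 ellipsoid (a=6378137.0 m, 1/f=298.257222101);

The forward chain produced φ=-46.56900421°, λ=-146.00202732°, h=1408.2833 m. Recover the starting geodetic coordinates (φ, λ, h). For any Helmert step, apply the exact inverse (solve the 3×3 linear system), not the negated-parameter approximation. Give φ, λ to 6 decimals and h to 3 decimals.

φ=-46.567728°, λ=-145.996714°, h=1649.133 m

start: φ=-46.569004°, λ=-146.002027°, h=1408.283 m
→ ECEF (a=6378137.000, f=1/298.257222101): X=-3642524.4592, Y=-2456726.2524, Z=-4609979.8590
→ Helmert⁻¹: X=-3642519.3143, Y=-2457214.2594, Z=-4610057.2078
→ geod (Bowring, a=6378137.000): φ=-46.56772800°, λ=-145.99671400°, h=1649.1330 m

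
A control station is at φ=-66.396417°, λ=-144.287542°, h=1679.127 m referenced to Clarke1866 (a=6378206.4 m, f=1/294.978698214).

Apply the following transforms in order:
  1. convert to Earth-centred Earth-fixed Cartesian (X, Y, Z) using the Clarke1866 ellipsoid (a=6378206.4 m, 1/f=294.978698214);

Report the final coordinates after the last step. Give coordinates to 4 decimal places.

start: φ=-66.396417°, λ=-144.287542°, h=1679.127 m
→ ECEF (a=6378206.400, f=1/294.978698214): X=-2080098.9940, Y=-1495388.6814, Z=-5823136.5566

X=-2080098.9940 m, Y=-1495388.6814 m, Z=-5823136.5566 m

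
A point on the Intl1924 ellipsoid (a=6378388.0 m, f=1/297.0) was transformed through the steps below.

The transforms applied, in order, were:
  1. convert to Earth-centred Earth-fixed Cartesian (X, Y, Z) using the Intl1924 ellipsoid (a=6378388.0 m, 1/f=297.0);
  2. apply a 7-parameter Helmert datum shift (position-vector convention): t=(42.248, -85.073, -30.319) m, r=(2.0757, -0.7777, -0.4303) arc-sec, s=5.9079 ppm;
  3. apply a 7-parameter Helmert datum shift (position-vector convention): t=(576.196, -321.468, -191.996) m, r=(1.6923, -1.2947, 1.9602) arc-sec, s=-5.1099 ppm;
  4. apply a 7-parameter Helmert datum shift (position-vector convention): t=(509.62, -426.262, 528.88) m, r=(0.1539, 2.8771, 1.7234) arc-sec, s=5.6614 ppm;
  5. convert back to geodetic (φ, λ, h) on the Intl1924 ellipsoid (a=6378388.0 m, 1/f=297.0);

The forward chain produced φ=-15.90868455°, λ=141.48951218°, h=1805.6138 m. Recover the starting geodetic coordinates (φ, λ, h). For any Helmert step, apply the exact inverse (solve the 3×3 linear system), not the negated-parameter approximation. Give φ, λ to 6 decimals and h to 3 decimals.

φ=-15.908737°, λ=141.489284°, h=3196.187 m

start: φ=-15.908685°, λ=141.489512°, h=1805.614 m
→ ECEF (a=6378388.000, f=1/297.0): X=-4802464.6087, Y=3821488.3323, Z=-1737528.0853
→ Helmert⁻¹: X=-4802890.8597, Y=3821931.7897, Z=-1738116.9706
→ Helmert⁻¹: X=-4803466.1853, Y=3822304.1791, Z=-1737935.0646
→ Helmert⁻¹: X=-4803494.5814, Y=3822339.1600, Z=-1737914.8325
→ geod (Bowring, a=6378388.000): φ=-15.90873700°, λ=141.48928400°, h=3196.1870 m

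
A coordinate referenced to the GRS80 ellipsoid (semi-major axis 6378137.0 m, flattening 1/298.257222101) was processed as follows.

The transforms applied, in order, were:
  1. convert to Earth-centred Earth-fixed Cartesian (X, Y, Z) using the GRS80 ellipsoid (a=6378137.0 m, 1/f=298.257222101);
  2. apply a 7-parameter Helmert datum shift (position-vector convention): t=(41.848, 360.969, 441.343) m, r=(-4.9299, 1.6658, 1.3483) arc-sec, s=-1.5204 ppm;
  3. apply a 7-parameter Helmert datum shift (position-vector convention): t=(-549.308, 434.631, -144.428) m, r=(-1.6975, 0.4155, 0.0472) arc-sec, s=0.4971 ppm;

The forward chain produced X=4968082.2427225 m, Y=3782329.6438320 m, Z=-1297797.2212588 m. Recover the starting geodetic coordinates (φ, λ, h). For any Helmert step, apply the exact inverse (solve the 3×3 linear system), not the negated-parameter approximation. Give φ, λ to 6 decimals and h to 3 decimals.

φ=-11.819636°, λ=37.274172°, h=214.506 m

start: X=4968082.2427, Y=3782329.6438, Z=-1297797.2213 m
→ Helmert⁻¹: X=4968632.5601, Y=3781902.6748, Z=-1297611.0154
→ Helmert⁻¹: X=4968633.4675, Y=3781545.9981, Z=-1297923.8231
→ geod (Bowring, a=6378137.000): φ=-11.81963600°, λ=37.27417200°, h=214.5060 m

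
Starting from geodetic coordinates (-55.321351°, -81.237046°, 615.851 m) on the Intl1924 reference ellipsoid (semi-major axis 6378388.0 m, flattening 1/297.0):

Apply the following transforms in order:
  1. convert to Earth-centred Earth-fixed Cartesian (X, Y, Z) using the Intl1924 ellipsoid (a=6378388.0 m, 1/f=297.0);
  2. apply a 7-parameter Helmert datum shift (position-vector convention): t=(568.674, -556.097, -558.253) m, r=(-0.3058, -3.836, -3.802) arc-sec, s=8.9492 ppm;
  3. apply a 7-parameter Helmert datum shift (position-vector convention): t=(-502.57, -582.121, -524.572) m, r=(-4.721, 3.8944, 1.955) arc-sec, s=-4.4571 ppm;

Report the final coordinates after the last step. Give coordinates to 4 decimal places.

X=554236.0903 m, Y=-3596582.9365 m, Z=-5223453.0750 m

start: φ=-55.321351°, λ=-81.237046°, h=615.851 m
→ ECEF (a=6378388.000, f=1/297.0): X=554201.1771, Y=-3595296.3268, Z=-5222434.2579
→ Helmert 7p (PV): X=554805.6643, Y=-3595902.5569, Z=-5223023.6104
→ Helmert 7p (PV): X=554236.0903, Y=-3596582.9365, Z=-5223453.0750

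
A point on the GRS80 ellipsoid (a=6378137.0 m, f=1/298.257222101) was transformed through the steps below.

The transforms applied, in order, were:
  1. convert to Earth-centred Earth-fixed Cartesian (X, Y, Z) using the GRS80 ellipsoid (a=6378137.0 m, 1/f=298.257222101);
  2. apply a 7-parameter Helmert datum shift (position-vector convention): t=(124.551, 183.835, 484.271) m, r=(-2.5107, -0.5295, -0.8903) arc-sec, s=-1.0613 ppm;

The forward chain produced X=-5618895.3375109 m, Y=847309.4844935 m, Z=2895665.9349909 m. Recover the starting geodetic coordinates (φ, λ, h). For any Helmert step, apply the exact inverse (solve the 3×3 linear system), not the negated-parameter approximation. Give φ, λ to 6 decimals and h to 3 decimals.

φ=27.154485°, λ=171.427218°, h=3839.765 m

start: X=-5618895.3375, Y=847309.4845, Z=2895665.9350 m
→ Helmert⁻¹: X=-5619022.0759, Y=847067.0541, Z=2895209.4719
→ geod (Bowring, a=6378137.000): φ=27.15448500°, λ=171.42721800°, h=3839.7650 m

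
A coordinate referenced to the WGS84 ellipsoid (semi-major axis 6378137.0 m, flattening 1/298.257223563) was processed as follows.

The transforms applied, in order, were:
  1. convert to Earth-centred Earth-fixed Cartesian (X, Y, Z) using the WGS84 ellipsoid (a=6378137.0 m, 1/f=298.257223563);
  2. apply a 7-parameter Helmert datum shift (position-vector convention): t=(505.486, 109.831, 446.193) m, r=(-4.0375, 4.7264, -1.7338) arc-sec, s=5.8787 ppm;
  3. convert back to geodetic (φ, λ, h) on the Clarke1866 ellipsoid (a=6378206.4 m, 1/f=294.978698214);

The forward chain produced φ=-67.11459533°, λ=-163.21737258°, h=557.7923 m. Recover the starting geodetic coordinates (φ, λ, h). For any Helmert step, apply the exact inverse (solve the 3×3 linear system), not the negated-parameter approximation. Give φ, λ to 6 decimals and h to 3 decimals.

φ=-67.111934°, λ=-163.219465°, h=1000.015 m

start: φ=-67.114595°, λ=-163.217373°, h=557.792 m
→ ECEF (a=6378206.400, f=1/294.978698214): X=-2381826.6791, Y=-718327.9224, Z=-5853720.5345
→ Helmert⁻¹: X=-2382177.9775, Y=-718338.9616, Z=-5854200.9596
→ geod (Bowring, a=6378137.000): φ=-67.11193400°, λ=-163.21946500°, h=1000.0150 m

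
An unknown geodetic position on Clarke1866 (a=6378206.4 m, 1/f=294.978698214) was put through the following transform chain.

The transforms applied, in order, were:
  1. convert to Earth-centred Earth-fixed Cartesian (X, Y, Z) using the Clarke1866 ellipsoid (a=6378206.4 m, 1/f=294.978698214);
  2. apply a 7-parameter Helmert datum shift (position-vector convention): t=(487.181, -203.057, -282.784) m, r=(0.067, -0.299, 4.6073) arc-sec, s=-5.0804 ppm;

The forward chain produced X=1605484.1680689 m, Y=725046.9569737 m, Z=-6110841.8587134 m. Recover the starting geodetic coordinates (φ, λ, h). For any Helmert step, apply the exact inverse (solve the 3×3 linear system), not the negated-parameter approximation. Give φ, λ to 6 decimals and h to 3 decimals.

φ=-74.024722°, λ=24.315564°, h=1116.515 m

start: X=1605484.1681, Y=725046.9570, Z=-6110841.8587 m
→ Helmert⁻¹: X=1605012.4823, Y=725215.8628, Z=-6110592.6811
→ geod (Bowring, a=6378206.400): φ=-74.02472200°, λ=24.31556400°, h=1116.5150 m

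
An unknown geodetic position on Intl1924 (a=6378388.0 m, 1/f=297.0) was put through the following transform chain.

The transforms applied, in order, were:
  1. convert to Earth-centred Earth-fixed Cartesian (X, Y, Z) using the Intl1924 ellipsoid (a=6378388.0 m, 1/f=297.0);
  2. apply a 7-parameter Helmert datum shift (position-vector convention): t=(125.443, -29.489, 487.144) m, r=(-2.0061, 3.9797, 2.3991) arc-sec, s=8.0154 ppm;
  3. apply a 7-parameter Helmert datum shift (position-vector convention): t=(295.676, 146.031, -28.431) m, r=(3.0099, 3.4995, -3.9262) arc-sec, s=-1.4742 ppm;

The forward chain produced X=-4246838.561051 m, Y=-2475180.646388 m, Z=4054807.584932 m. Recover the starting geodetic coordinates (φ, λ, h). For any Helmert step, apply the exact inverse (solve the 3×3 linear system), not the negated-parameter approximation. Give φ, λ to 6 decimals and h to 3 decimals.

φ=39.701793°, λ=-149.767063°, h=2421.220 m

start: X=-4246838.5611, Y=-2475180.6464, Z=4054807.5849 m
→ Helmert⁻¹: X=-4247162.1745, Y=-2475352.0008, Z=4054806.0573
→ Helmert⁻¹: X=-4247360.5865, Y=-2475292.6999, Z=4054180.3932
→ geod (Bowring, a=6378388.000): φ=39.70179300°, λ=-149.76706300°, h=2421.2200 m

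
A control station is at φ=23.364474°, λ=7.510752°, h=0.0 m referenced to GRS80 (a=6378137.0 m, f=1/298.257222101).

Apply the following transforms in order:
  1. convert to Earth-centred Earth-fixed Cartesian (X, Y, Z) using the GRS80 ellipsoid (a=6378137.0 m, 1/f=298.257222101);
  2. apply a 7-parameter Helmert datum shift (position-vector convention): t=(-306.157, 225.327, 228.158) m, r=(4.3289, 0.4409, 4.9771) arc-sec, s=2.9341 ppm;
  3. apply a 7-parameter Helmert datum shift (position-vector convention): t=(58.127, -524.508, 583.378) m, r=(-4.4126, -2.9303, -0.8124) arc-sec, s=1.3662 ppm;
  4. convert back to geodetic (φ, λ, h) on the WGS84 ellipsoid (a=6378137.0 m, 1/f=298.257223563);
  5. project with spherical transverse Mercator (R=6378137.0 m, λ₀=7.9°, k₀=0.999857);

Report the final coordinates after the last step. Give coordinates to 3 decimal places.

start: φ=23.364474°, λ=7.510752°, h=0.000 m
→ ECEF (a=6378137.000, f=1/298.257222101): X=5807957.4992, Y=765740.9373, Z=2513824.3982
→ Helmert 7p (PV): X=5807655.2796, Y=766055.8975, Z=2514063.5879
→ Helmert 7p (PV): X=5807688.6422, Y=765563.3450, Z=2514716.5190
→ geod (Bowring, a=6378137.000): φ=23.37290628°, λ=7.50937362°, h=87.8631 m
→ tm (R=6378137.0, λ₀=7.9°): E=-39910.6105, N=2601541.9326

E=-39910.610 m, N=2601541.933 m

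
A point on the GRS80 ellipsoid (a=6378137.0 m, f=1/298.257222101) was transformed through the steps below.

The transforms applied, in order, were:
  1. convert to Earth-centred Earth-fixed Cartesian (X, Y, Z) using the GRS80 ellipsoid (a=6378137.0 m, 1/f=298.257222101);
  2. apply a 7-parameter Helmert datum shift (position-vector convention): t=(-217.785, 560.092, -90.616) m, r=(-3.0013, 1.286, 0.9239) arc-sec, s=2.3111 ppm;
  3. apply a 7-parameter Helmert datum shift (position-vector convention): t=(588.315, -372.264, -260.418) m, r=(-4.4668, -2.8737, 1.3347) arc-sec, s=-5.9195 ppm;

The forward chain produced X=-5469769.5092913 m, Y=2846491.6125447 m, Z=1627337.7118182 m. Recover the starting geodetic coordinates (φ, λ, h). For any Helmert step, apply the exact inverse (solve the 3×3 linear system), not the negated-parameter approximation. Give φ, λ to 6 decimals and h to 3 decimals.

start: X=-5469769.5093, Y=2846491.6125, Z=1627337.7118 m
→ Helmert⁻¹: X=-5470349.1067, Y=2846880.8763, Z=1627745.6289
→ Helmert⁻¹: X=-5470116.0797, Y=2846315.0217, Z=1627839.7942
→ geod (Bowring, a=6378137.000): φ=14.88329000°, λ=152.51027900°, h=843.9440 m

φ=14.883290°, λ=152.510279°, h=843.944 m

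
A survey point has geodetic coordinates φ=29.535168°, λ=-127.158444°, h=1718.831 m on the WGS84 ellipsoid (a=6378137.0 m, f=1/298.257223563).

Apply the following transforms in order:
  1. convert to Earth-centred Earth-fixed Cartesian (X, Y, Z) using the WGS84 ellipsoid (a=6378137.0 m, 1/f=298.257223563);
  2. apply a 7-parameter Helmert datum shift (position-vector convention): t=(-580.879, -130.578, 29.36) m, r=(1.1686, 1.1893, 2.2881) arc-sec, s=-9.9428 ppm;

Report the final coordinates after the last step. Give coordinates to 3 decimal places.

X=-3356019.994 m, Y=-4427565.969 m, Z=3126486.790 m

start: φ=29.535168°, λ=-127.158444°, h=1718.831 m
→ ECEF (a=6378137.000, f=1/298.257223563): X=-3355539.6183, Y=-4427424.4761, Z=3126494.2525
→ Helmert 7p (PV): X=-3356019.9939, Y=-4427565.9688, Z=3126486.7904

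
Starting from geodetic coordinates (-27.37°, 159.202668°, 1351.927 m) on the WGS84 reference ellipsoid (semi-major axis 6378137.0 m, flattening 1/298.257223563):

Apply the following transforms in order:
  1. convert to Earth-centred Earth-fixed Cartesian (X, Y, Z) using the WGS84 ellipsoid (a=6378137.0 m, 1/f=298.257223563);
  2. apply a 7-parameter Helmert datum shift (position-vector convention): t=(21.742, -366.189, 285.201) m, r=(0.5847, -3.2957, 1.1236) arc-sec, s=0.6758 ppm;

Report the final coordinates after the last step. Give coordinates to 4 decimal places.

start: φ=-27.370000°, λ=159.202668°, h=1351.927 m
→ ECEF (a=6378137.000, f=1/298.257223563): X=-5299953.4812, Y=2012981.0652, Z=-2915306.5785
→ Helmert 7p (PV): X=-5299899.7056, Y=2012595.6298, Z=-2915102.3242

X=-5299899.7056 m, Y=2012595.6298 m, Z=-2915102.3242 m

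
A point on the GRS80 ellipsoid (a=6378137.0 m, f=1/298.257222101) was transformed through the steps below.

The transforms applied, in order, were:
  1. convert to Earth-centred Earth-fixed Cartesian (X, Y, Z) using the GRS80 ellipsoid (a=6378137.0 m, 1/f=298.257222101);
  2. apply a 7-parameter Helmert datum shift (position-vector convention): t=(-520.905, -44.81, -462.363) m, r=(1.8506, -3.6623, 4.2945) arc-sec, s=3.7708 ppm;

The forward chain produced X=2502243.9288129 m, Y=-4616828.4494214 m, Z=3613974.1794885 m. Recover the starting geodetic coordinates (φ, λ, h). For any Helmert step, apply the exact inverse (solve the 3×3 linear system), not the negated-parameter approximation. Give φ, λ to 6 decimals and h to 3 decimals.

start: X=2502243.9288, Y=-4616828.4494, Z=3613974.1795 m
→ Helmert⁻¹: X=2502723.4487, Y=-4616785.9096, Z=3614419.8982
→ geod (Bowring, a=6378137.000): φ=34.71804700°, λ=-61.53822600°, h=3897.0720 m

φ=34.718047°, λ=-61.538226°, h=3897.072 m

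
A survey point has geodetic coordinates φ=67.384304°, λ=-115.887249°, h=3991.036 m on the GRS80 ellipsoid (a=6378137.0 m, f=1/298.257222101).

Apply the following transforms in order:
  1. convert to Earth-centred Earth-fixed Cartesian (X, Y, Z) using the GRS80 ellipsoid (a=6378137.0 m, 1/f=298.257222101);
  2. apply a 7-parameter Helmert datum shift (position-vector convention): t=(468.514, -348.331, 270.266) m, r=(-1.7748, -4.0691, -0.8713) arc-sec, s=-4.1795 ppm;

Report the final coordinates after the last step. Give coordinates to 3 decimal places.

start: φ=67.384304°, λ=-115.887249°, h=3991.036 m
→ ECEF (a=6378137.000, f=1/298.257222101): X=-1074590.7456, Y=-2214286.2882, Z=5868711.5216
→ Helmert 7p (PV): X=-1074242.8687, Y=-2214570.3284, Z=5868955.1131

X=-1074242.869 m, Y=-2214570.328 m, Z=5868955.113 m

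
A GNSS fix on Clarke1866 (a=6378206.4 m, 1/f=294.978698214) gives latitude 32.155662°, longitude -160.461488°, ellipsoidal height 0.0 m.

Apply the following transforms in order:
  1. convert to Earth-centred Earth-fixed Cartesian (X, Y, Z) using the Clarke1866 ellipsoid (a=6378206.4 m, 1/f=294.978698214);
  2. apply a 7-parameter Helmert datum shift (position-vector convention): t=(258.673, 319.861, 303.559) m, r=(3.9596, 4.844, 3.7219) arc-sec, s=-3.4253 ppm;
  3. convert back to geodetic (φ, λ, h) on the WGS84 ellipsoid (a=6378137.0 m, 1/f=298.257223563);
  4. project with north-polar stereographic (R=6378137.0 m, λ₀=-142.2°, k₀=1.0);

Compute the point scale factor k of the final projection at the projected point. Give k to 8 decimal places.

1.30525705

start: φ=32.155662°, λ=-160.461488°, h=0.000 m
→ ECEF (a=6378206.400, f=1/294.978698214): X=-5093770.1151, Y=-1807652.7033, Z=3374877.1225
→ Helmert 7p (PV): X=-5093382.1201, Y=-1807483.3499, Z=3375254.0443
→ geod (Bowring, a=6378137.000): φ=32.15863595°, λ=-160.46180435°, h=-154.7284 m
→ into stereo (λ₀=-142.2°): φ=32.15863595°, λ−λ₀=-18.26180435°
scale k = 1.30525705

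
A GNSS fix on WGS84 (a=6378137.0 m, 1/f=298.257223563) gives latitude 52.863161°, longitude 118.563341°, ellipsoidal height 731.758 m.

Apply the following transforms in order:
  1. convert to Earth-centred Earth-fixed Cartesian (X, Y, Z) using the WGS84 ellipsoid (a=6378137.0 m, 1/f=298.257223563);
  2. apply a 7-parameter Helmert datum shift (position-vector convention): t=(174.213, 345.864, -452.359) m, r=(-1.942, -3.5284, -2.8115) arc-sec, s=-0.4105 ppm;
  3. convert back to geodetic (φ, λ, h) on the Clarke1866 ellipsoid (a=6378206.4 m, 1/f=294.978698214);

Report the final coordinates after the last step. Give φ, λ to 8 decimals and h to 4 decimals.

φ=52.86024676°, λ=118.55862446°, h=582.9206 m

start: φ=52.863161°, λ=118.563341°, h=731.758 m
→ ECEF (a=6378137.000, f=1/298.257223563): X=-1845233.8855, Y=3389556.6649, Z=5061947.8291
→ Helmert 7p (PV): X=-1845099.3040, Y=3389973.9476, Z=5061429.9143
→ geod (Bowring, a=6378206.400): φ=52.86024676°, λ=118.55862446°, h=582.9206 m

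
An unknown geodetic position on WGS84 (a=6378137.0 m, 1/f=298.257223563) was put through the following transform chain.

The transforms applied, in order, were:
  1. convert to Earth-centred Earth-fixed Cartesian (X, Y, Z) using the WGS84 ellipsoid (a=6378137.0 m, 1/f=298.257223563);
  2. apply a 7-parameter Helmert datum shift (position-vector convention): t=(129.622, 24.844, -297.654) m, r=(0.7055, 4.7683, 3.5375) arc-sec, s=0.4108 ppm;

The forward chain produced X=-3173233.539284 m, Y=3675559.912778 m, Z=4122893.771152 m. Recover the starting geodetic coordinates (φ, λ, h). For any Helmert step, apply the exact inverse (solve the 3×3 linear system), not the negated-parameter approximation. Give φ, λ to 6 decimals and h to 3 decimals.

φ=40.523823°, λ=130.806248°, h=1127.608 m

start: X=-3173233.5393, Y=3675559.9128, Z=4122893.7712 m
→ Helmert⁻¹: X=-3173394.1354, Y=3675602.0860, Z=4123103.7989
→ geod (Bowring, a=6378137.000): φ=40.52382300°, λ=130.80624800°, h=1127.6080 m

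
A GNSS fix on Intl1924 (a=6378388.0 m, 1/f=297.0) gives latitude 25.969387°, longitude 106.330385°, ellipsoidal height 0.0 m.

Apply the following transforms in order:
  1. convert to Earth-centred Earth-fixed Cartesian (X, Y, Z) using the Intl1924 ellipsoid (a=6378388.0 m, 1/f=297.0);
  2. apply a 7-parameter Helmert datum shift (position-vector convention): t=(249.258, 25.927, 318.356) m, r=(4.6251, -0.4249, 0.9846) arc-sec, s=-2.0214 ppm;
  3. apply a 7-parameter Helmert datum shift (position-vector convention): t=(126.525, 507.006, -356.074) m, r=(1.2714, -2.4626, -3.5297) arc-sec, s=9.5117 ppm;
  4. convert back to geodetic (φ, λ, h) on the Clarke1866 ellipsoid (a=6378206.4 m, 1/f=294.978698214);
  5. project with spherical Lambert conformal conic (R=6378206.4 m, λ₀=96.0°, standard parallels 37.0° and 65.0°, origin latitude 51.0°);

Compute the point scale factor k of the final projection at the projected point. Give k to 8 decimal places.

start: φ=25.969387°, λ=106.330385°, h=0.000 m
→ ECEF (a=6378388.000, f=1/297.0): X=-1613400.0162, Y=5506555.7540, Z=2776050.9665
→ Helmert 7p (PV): X=-1613179.5008, Y=5506500.6009, Z=2776483.8613
→ Helmert 7p (PV): X=-1613007.2380, Y=5507070.4747, Z=2776168.8784
→ geod (Bowring, a=6378206.400): φ=25.96986717°, λ=106.32517646°, h=606.0681 m
→ into lcc (λ₀=96.0°): φ=25.96986717°, λ−λ₀=10.32517646°
scale k = 1.06114505

1.06114505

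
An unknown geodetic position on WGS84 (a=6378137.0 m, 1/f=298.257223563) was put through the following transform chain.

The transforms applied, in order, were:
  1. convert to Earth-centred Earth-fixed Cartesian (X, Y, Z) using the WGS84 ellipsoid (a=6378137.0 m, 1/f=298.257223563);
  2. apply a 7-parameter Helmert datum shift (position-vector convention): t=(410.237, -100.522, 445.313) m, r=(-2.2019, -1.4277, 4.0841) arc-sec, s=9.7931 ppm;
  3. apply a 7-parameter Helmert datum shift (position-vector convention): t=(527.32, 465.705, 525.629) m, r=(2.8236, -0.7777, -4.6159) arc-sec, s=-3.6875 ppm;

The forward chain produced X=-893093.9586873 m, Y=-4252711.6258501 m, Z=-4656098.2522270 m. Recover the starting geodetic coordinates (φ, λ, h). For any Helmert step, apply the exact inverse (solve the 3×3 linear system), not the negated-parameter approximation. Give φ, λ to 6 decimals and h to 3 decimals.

start: X=-893093.9587, Y=-4252711.6259, Z=-4656098.2522 m
→ Helmert⁻¹: X=-893546.9491, Y=-4253276.7556, Z=-4656579.4596
→ Helmert⁻¹: X=-894064.8778, Y=-4253067.1653, Z=-4657018.3799
→ geod (Bowring, a=6378137.000): φ=-47.17021300°, λ=-101.87165900°, h=3229.8670 m

φ=-47.170213°, λ=-101.871659°, h=3229.867 m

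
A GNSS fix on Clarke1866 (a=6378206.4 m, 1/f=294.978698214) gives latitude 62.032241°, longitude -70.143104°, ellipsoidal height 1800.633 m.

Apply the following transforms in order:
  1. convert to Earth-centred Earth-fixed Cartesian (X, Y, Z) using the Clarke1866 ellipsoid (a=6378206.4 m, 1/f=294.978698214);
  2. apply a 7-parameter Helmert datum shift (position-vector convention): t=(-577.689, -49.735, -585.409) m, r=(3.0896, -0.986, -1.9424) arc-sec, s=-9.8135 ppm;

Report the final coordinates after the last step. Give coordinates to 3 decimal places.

X=1018371.628 m, Y=-2821737.813 m, Z=5610918.575 m

start: φ=62.032241°, λ=-70.143104°, h=1800.633 m
→ ECEF (a=6378206.400, f=1/294.978698214): X=1019012.7129, Y=-2821622.1182, Z=5611596.4461
→ Helmert 7p (PV): X=1018371.6282, Y=-2821737.8133, Z=5610918.5747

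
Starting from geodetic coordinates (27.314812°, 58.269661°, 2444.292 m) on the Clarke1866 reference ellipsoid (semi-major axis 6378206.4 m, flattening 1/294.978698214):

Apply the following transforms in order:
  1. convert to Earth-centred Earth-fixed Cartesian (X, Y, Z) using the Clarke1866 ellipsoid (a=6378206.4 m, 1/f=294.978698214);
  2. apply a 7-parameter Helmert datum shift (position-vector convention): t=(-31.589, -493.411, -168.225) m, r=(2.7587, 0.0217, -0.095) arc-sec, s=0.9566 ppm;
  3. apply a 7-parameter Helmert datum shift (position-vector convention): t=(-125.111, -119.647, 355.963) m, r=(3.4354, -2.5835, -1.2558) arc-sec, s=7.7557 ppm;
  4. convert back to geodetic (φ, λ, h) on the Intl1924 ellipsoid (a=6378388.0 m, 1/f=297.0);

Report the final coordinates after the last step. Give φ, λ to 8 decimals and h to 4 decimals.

start: φ=27.314812°, λ=58.269661°, h=2444.292 m
→ ECEF (a=6378206.400, f=1/294.978698214): X=2983683.4695, Y=4825278.3350, Z=2910211.4669
→ Helmert 7p (PV): X=2983657.2632, Y=4824749.2428, Z=2910110.2479
→ Helmert 7p (PV): X=2983548.2174, Y=4824600.3805, Z=2910606.5101
→ geod (Bowring, a=6378388.000): φ=27.31958427°, λ=58.26722159°, h=1837.6911 m

φ=27.31958427°, λ=58.26722159°, h=1837.6911 m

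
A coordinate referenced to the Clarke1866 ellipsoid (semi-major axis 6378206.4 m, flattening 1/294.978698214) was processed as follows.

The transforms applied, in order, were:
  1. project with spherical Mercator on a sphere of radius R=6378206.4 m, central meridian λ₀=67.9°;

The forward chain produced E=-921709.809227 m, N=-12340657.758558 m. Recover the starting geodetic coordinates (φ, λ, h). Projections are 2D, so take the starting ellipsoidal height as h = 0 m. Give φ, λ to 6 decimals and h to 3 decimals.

φ=-73.560868°, λ=59.620230°, h=0.000 m

start: E=-921709.8092, N=-12340657.7586 m
→ merc⁻¹: φ=-73.56086800°, λ=59.62023000°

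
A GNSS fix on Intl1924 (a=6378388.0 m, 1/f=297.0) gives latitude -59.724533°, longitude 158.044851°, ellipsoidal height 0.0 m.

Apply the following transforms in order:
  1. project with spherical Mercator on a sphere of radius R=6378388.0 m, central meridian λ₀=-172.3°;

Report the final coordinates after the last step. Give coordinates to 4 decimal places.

start: φ=-59.724533°, λ=158.044851°, h=0.000 m
→ merc (R=6378388.0, λ₀=-172.3°): E=-3301325.9987, N=-8338990.0650

E=-3301325.9987 m, N=-8338990.0650 m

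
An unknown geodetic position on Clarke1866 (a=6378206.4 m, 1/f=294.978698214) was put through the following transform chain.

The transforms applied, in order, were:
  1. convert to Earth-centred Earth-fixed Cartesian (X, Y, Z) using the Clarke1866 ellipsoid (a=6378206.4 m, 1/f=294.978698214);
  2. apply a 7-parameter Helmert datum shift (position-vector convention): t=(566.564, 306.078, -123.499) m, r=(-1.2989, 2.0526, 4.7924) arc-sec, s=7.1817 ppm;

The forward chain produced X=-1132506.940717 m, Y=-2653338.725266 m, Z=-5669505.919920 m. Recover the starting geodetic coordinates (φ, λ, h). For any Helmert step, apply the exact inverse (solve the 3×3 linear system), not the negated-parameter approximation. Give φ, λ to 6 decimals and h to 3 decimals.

φ=-63.183760°, λ=-113.122462°, h=353.705 m

start: X=-1132506.9407, Y=-2653338.7253, Z=-5669505.9199 m
→ Helmert⁻¹: X=-1133070.6033, Y=-2653563.7183, Z=-5669369.6911
→ geod (Bowring, a=6378206.400): φ=-63.18376000°, λ=-113.12246200°, h=353.7050 m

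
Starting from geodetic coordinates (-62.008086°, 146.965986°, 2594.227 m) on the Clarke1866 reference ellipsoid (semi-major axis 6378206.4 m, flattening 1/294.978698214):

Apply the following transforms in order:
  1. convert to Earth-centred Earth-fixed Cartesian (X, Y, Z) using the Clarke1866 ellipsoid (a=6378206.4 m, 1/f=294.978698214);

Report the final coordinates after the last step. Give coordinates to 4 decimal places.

X=-2517338.5389 m, Y=1636904.2633 m, Z=-5611033.8453 m

start: φ=-62.008086°, λ=146.965986°, h=2594.227 m
→ ECEF (a=6378206.400, f=1/294.978698214): X=-2517338.5389, Y=1636904.2633, Z=-5611033.8453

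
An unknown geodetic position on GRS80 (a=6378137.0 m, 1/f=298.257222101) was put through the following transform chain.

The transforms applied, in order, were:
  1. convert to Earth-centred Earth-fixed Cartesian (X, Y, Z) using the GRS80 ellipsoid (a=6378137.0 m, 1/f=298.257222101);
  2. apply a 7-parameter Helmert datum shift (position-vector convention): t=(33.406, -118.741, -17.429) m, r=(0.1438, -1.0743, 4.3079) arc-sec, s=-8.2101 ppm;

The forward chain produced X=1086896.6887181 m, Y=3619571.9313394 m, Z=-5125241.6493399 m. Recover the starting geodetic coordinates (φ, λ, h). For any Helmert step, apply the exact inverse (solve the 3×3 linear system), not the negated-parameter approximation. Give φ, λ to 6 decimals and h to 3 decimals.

start: X=1086896.6887, Y=3619571.9313, Z=-5125241.6493 m
→ Helmert⁻¹: X=1086921.1102, Y=3619694.1168, Z=-5125274.4839
→ geod (Bowring, a=6378137.000): φ=-53.77857900°, λ=73.28604800°, h=3786.8440 m

φ=-53.778579°, λ=73.286048°, h=3786.844 m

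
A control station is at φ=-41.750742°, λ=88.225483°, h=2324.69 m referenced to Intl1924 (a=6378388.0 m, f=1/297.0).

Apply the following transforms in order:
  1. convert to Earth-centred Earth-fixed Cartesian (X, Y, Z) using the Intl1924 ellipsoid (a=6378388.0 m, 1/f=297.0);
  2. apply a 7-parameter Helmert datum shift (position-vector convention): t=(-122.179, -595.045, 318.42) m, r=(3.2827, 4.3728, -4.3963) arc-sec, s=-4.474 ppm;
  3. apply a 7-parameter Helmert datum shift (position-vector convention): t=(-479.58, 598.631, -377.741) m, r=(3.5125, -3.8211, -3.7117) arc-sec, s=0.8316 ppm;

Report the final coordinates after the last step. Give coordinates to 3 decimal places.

X=147202.980 m, Y=4765264.443 m, Z=-4226497.267 m

start: φ=-41.750742°, λ=88.225483°, h=2324.690 m
→ ECEF (a=6378388.000, f=1/297.0): X=147629.2875, Y=4765144.7806, Z=-4226609.9184
→ Helmert 7p (PV): X=147518.4077, Y=4764592.5359, Z=-4226199.8815
→ Helmert 7p (PV): X=147202.9799, Y=4765264.4429, Z=-4226497.2675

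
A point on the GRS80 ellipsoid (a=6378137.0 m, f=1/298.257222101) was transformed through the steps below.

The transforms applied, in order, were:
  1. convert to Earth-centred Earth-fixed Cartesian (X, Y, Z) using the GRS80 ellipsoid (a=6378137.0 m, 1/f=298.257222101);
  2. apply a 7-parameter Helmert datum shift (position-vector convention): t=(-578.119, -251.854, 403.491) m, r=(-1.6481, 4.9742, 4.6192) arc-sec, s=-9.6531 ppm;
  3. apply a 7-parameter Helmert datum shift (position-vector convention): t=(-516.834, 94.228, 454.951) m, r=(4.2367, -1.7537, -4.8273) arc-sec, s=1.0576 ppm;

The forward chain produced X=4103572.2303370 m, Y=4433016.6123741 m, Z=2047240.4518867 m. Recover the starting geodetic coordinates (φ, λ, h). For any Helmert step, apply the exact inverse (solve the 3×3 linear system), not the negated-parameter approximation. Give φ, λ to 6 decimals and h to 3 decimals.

φ=18.829206°, λ=47.203905°, h=2922.152 m

start: X=4103572.2303, Y=4433016.6124, Z=2047240.4519 m
→ Helmert⁻¹: X=4103998.3763, Y=4433055.7822, Z=2046657.3879
→ Helmert⁻¹: X=4104666.0475, Y=4433242.1586, Z=2046408.0588
→ geod (Bowring, a=6378137.000): φ=18.82920600°, λ=47.20390500°, h=2922.1520 m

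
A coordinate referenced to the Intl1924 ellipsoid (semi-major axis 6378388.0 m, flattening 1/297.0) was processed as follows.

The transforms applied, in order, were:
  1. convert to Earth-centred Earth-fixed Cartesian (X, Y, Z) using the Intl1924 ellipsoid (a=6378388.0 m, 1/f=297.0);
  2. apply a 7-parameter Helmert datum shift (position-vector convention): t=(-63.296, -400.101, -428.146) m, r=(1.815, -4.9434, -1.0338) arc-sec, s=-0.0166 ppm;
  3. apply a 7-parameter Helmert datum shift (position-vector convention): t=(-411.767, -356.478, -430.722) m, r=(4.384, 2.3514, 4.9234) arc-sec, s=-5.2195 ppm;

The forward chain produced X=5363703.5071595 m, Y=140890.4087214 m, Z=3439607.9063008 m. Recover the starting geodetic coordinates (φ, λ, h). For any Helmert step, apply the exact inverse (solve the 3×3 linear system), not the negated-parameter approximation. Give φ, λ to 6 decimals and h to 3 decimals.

start: X=5363703.5072, Y=140890.4087, Z=3439607.9063 m
→ Helmert⁻¹: X=5364107.4255, Y=141192.7034, Z=3440114.7331
→ Helmert⁻¹: X=5364252.5545, Y=141649.9658, Z=3440413.1286
→ geod (Bowring, a=6378388.000): φ=32.84117500°, λ=1.51261700°, h=2191.6010 m

φ=32.841175°, λ=1.512617°, h=2191.601 m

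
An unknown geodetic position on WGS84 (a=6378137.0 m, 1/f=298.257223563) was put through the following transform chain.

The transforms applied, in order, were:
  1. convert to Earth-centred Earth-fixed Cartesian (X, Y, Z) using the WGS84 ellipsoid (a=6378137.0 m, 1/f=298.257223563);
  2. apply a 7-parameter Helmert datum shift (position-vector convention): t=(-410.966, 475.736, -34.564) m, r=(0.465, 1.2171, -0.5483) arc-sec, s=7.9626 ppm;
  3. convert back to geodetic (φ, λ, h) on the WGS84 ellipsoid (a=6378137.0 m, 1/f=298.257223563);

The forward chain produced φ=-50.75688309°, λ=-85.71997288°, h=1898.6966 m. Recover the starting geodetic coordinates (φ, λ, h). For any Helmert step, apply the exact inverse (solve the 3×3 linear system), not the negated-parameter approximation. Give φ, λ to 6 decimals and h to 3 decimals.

start: φ=-50.756883°, λ=-85.719973°, h=1898.697 m
→ ECEF (a=6378137.000, f=1/298.257223563): X=301824.1943, Y=-4032935.6751, Z=-4917950.1048
→ Helmert⁻¹: X=302272.4942, Y=-4033389.5781, Z=-4917865.5053
→ geod (Bowring, a=6378137.000): φ=-50.75301900°, λ=-85.71412000°, h=2140.7140 m

φ=-50.753019°, λ=-85.714120°, h=2140.714 m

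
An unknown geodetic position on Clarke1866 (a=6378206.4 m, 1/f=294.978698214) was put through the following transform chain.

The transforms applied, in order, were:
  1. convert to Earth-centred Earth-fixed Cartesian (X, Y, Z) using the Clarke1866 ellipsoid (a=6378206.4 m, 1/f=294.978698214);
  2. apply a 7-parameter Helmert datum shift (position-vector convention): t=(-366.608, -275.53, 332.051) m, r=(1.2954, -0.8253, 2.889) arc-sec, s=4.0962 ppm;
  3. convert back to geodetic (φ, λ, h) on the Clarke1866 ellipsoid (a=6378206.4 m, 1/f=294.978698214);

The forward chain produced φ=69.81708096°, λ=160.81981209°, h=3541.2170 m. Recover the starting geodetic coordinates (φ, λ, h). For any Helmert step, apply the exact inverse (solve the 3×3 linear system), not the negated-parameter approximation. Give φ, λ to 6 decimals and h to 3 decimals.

φ=69.818303°, λ=160.808010°, h=3115.297 m

start: φ=69.817081°, λ=160.819812°, h=3541.217 m
→ ECEF (a=6378206.400, f=1/294.978698214): X=-2085822.0407, Y=725551.4684, Z=5967168.9041
→ Helmert⁻¹: X=-2085412.8490, Y=725890.7074, Z=5966816.1971
→ geod (Bowring, a=6378206.400): φ=69.81830300°, λ=160.80801000°, h=3115.2970 m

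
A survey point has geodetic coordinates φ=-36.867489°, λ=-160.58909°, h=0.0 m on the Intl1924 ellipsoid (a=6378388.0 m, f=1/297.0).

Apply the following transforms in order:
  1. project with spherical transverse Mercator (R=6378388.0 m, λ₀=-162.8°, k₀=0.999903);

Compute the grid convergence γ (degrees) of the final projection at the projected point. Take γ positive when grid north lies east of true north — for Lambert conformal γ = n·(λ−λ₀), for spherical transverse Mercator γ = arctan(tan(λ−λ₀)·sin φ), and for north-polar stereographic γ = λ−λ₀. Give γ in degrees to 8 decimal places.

start: φ=-36.867489°, λ=-160.589090°, h=0.000 m
→ into tm (λ₀=-162.8°): φ=-36.86748900°, λ−λ₀=2.21091000°
convergence γ = -1.32689315°

-1.32689315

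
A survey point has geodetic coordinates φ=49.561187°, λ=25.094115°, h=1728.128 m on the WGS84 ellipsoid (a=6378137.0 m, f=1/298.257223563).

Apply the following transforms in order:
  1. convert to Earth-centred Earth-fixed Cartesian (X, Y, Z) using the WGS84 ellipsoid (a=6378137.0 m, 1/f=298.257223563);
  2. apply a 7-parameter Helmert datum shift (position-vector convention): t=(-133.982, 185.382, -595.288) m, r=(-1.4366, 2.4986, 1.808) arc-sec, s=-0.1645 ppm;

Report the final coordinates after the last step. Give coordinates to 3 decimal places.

X=3754806.305 m, Y=1758704.031 m, Z=4831935.163 m

start: φ=49.561187°, λ=25.094115°, h=1728.128 m
→ ECEF (a=6378137.000, f=1/298.257223563): X=3754897.7788, Y=1758452.3666, Z=4832588.9783
→ Helmert 7p (PV): X=3754806.3054, Y=1758704.0308, Z=4831935.1629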